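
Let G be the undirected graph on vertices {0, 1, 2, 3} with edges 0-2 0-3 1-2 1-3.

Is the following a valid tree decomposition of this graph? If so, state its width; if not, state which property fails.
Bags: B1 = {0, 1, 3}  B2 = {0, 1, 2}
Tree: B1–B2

Vertex coverage: the bags together contain {0, 1, 2, 3}, the full vertex set. Edge coverage: each edge of G has both endpoints in at least one bag. Running intersection: for every vertex, the bags containing it form a connected subtree. All three properties hold, so this is a valid tree decomposition of width max|bag| − 1 = 2, and hence tw(G) ≤ 2.

Yes; width 2.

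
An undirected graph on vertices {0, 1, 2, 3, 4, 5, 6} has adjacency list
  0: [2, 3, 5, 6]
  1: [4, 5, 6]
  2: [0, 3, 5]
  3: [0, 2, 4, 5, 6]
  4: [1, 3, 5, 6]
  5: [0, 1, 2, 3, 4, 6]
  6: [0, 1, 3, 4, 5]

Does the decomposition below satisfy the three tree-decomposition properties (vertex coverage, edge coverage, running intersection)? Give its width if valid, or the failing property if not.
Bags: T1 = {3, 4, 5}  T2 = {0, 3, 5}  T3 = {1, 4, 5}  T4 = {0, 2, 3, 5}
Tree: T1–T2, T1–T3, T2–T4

A tree decomposition must satisfy three properties: every vertex lies in some bag; for every edge, both endpoints lie together in some bag; and for every vertex, the bags containing it form a connected subtree. Here vertex 6 appears in no bag, so the decomposition is invalid.

No — vertex 6 appears in no bag.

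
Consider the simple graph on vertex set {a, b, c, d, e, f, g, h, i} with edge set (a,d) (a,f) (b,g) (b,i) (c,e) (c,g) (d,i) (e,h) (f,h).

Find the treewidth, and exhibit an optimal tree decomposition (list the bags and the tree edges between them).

Treewidth 2.
Bags: B1 = {c, e, g}  B2 = {b, e, g}  B3 = {b, e, i}  B4 = {d, e, i}  B5 = {a, d, e}  B6 = {a, e, f}  B7 = {e, f, h}
Tree: B1–B2, B2–B3, B3–B4, B4–B5, B5–B6, B6–B7

The largest bag has 3 vertices, giving width 2; this decomposition certifies tw(G) ≤ 2. Since e–c–g–b–i–d–a–f–h–e is a cycle in G, G is not acyclic. Forests are exactly the graphs of treewidth ≤ 1, so tw(G) ≥ 2. The upper and lower bounds meet at 2, so that is the treewidth.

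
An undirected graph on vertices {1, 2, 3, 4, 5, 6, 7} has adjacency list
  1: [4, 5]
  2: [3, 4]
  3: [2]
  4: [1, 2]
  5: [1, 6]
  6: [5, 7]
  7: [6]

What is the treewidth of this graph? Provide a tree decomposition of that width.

Every bag has size at most 2, so the width is 2 − 1 = 1 and tw(G) ≤ 1. G has an edge, so its treewidth is at least 1. Therefore the treewidth is 1.

Treewidth 1.
Bags: B1 = {6, 7}  B2 = {5, 6}  B3 = {1, 5}  B4 = {1, 4}  B5 = {2, 4}  B6 = {2, 3}
Tree: B1–B2, B2–B3, B3–B4, B4–B5, B5–B6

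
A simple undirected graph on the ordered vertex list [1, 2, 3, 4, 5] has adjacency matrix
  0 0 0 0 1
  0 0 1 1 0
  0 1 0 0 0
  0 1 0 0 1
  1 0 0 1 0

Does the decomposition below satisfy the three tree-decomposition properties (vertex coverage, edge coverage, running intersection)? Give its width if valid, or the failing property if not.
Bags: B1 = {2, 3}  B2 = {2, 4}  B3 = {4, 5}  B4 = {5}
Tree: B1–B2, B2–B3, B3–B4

A tree decomposition must satisfy three properties: every vertex lies in some bag; for every edge, both endpoints lie together in some bag; and for every vertex, the bags containing it form a connected subtree. Here vertex 1 appears in no bag, so the decomposition is invalid.

No — vertex 1 appears in no bag.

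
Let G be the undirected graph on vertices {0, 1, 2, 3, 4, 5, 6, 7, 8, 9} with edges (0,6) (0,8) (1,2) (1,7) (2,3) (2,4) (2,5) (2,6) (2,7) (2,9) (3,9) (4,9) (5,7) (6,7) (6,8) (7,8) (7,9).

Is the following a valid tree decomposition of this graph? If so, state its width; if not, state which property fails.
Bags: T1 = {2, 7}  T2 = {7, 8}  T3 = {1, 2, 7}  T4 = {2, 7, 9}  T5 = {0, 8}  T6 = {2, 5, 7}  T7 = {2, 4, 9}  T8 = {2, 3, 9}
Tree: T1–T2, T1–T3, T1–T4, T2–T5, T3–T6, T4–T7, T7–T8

No — vertex 6 appears in no bag.

A tree decomposition must satisfy three properties: every vertex lies in some bag; for every edge, both endpoints lie together in some bag; and for every vertex, the bags containing it form a connected subtree. Here vertex 6 appears in no bag, so the decomposition is invalid.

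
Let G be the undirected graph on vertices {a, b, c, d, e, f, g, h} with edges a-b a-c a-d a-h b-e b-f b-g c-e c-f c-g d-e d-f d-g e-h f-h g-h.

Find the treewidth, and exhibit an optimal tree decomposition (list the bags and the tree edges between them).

Treewidth 4.
Bags: B1 = {b, c, d, f, h}  B2 = {a, b, c, d, h}  B3 = {b, c, d, e, h}  B4 = {b, c, d, g, h}
Tree: B1–B2, B2–B3, B3–B4

Each bag holds 5 vertices, so the decomposition has width 4, which upper-bounds the treewidth. For the lower bound: the 5 vertex sets {d,f}, {a,c}, {b,e}, {h}, {g} are disjoint, each induces a connected subgraph, and every pair is joined by at least one edge of G. Contracting each set to a single vertex therefore yields K_{5} as a minor, and since treewidth is minor-monotone, tw(G) ≥ tw(K_{5}) = 4. Hence tw(G) = 4 exactly.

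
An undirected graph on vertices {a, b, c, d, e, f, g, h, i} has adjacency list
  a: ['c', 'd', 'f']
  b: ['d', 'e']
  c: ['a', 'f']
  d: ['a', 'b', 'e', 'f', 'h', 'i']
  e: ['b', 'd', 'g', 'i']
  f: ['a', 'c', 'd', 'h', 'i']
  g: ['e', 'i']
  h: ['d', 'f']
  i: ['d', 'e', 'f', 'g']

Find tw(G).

2

A width-2 tree decomposition is:
Bags: B1 = {e, g, i}  B2 = {d, e, i}  B3 = {d, f, i}  B4 = {b, d, e}  B5 = {a, d, f}  B6 = {a, c, f}  B7 = {d, f, h}
Tree: B1–B2, B2–B3, B2–B4, B3–B5, B5–B6, B5–B7
Each bag holds 3 vertices, so the decomposition has width 2, which upper-bounds the treewidth. For the lower bound, the 3 vertices {b, d, e} are pairwise adjacent, and any tree decomposition puts a clique entirely inside one bag — forcing width ≥ 2. Hence tw(G) = 2 exactly.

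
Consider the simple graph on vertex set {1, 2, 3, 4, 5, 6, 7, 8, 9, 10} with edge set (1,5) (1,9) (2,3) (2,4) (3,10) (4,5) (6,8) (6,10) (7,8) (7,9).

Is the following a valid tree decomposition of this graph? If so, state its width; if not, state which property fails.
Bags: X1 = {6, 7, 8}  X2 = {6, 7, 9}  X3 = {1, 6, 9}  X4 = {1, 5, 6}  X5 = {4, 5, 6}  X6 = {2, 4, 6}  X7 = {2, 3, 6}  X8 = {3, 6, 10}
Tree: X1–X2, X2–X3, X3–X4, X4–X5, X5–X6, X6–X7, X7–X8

Yes; width 2.

Checking the three conditions: (i) the bags cover all of {1, 2, 3, 4, 5, 6, 7, 8, 9, 10}; (ii) for each edge, some bag contains both endpoints; (iii) the bags containing any fixed vertex form a subtree. All hold, so the decomposition is valid with width 3 − 1 = 2.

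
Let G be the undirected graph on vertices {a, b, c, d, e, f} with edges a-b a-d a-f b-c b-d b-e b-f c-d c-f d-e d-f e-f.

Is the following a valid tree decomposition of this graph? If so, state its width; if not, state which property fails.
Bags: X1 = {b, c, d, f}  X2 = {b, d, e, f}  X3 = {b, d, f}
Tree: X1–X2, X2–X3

A tree decomposition must satisfy three properties: every vertex lies in some bag; for every edge, both endpoints lie together in some bag; and for every vertex, the bags containing it form a connected subtree. Here vertex a appears in no bag, so the decomposition is invalid.

No — vertex a appears in no bag.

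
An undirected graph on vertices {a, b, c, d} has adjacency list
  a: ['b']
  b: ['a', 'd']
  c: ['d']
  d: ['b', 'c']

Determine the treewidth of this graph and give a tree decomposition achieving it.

The largest bag has 2 vertices, giving width 1; this decomposition certifies tw(G) ≤ 1. G has an edge, so its treewidth is at least 1. Combining the bounds, tw(G) = 1.

Treewidth 1.
One optimal decomposition is:
Bags: B1 = {a, b}  B2 = {b, d}  B3 = {c, d}
Tree: B1–B2, B2–B3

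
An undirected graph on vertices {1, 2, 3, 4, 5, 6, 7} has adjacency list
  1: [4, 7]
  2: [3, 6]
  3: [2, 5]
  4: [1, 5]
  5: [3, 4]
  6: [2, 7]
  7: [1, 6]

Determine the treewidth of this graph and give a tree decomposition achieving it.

Every bag has size at most 3, so the width is 3 − 1 = 2 and tw(G) ≤ 2. Since 6–7–1–4–5–3–2–6 is a cycle in G, G is not acyclic. Forests are exactly the graphs of treewidth ≤ 1, so tw(G) ≥ 2. The upper and lower bounds meet at 2, so that is the treewidth.

Treewidth 2.
Bags: B1 = {1, 6, 7}  B2 = {1, 4, 6}  B3 = {4, 5, 6}  B4 = {3, 5, 6}  B5 = {2, 3, 6}
Tree: B1–B2, B2–B3, B3–B4, B4–B5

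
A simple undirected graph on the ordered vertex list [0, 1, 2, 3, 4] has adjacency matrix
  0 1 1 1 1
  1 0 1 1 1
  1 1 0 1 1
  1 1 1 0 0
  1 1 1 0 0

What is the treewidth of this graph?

A width-3 tree decomposition is:
Bags: B1 = {0, 1, 2, 4}  B2 = {0, 1, 2, 3}
Tree: B1–B2
Every bag has size at most 4, so the width is 4 − 1 = 3 and tw(G) ≤ 3. Conversely, {0, 1, 2, 3} is a clique of size 4, and the vertices of any clique must share a bag in every tree decomposition; so some bag has ≥ 4 vertices and tw(G) ≥ 3. The upper and lower bounds meet at 3, so that is the treewidth.

3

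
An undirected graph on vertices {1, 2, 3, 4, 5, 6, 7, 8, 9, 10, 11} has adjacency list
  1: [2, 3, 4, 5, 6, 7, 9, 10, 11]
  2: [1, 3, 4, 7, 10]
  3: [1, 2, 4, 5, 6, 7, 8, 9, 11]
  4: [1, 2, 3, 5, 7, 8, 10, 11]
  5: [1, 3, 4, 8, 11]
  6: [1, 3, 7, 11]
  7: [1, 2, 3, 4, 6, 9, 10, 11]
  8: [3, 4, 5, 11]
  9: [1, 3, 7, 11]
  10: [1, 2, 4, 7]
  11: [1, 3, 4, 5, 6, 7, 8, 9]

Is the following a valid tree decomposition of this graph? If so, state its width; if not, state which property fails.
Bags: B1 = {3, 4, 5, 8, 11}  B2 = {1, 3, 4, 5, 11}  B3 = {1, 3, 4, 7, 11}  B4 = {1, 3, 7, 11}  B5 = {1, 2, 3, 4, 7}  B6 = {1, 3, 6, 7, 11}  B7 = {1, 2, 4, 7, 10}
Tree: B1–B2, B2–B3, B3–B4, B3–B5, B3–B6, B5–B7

No — vertex 9 appears in no bag.

A tree decomposition must satisfy three properties: every vertex lies in some bag; for every edge, both endpoints lie together in some bag; and for every vertex, the bags containing it form a connected subtree. Here vertex 9 appears in no bag, so the decomposition is invalid.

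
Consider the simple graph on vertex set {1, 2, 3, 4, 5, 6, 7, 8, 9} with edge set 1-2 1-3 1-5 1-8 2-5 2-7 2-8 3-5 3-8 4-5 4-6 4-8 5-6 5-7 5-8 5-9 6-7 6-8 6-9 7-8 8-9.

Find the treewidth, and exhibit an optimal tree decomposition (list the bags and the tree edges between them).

Each bag holds 4 vertices, so the decomposition has width 3, which upper-bounds the treewidth. For the lower bound, the 4 vertices {1, 2, 5, 8} are pairwise adjacent, and any tree decomposition puts a clique entirely inside one bag — forcing width ≥ 3. Therefore the treewidth is 3.

Treewidth 3.
One optimal decomposition is:
Bags: B1 = {5, 6, 7, 8}  B2 = {2, 5, 7, 8}  B3 = {5, 6, 8, 9}  B4 = {4, 5, 6, 8}  B5 = {1, 2, 5, 8}  B6 = {1, 3, 5, 8}
Tree: B1–B2, B1–B3, B3–B4, B2–B5, B5–B6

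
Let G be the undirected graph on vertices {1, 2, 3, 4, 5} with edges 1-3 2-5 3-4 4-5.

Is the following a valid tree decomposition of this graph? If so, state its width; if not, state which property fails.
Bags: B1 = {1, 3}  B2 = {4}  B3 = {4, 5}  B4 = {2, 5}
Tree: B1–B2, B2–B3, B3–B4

A tree decomposition must satisfy three properties: every vertex lies in some bag; for every edge, both endpoints lie together in some bag; and for every vertex, the bags containing it form a connected subtree. Here edge (3,4) lies in no bag, so the decomposition is invalid.

No — edge (3,4) lies in no bag.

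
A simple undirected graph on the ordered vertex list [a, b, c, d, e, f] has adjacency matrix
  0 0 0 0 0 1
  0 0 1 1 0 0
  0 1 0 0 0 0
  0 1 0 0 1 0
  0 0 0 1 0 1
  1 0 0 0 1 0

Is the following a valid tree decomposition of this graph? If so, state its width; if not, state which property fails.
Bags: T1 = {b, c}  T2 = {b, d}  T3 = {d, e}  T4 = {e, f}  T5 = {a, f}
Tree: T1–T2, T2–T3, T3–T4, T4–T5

Checking the three conditions: (i) the bags cover all of {a, b, c, d, e, f}; (ii) for each edge, some bag contains both endpoints; (iii) the bags containing any fixed vertex form a subtree. All hold, so the decomposition is valid with width 2 − 1 = 1.

Yes; width 1.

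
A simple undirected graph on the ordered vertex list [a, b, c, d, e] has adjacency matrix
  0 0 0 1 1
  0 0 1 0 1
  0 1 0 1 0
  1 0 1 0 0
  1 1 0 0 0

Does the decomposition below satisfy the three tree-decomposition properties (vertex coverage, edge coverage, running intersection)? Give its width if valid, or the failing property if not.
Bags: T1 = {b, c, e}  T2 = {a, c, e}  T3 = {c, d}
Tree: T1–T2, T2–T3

No — edge (a,d) lies in no bag.

A tree decomposition must satisfy three properties: every vertex lies in some bag; for every edge, both endpoints lie together in some bag; and for every vertex, the bags containing it form a connected subtree. Here edge (a,d) lies in no bag, so the decomposition is invalid.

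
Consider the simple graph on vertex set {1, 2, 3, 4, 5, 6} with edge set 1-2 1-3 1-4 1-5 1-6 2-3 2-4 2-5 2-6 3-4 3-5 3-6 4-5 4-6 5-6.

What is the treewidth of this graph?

A width-5 tree decomposition is:
Bags: B1 = {1, 2, 3, 4, 5, 6}
Tree: (single bag)
With just one bag of size 6, the width is 6 − 1 = 5, so tw(G) ≤ 5. For the lower bound, the 6 vertices {1, 2, 3, 4, 5, 6} are pairwise adjacent, and any tree decomposition puts a clique entirely inside one bag — forcing width ≥ 5. Hence tw(G) = 5 exactly.

5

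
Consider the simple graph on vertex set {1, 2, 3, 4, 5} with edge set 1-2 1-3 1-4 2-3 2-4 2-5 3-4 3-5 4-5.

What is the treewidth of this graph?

3

A width-3 tree decomposition is:
Bags: B1 = {2, 3, 4, 5}  B2 = {1, 2, 3, 4}
Tree: B1–B2
Every bag has size at most 4, so the width is 4 − 1 = 3 and tw(G) ≤ 3. On the other hand G contains the 4-clique {1, 2, 3, 4}. A clique must lie in a single bag of any decomposition, so no decomposition can have width below 3. The upper and lower bounds meet at 3, so that is the treewidth.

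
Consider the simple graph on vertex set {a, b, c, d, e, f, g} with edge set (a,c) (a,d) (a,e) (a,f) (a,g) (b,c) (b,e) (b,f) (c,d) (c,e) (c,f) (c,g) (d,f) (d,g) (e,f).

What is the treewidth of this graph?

3

A width-3 tree decomposition is:
Bags: B1 = {a, c, d, f}  B2 = {a, c, d, g}  B3 = {a, c, e, f}  B4 = {b, c, e, f}
Tree: B1–B2, B1–B3, B3–B4
Each bag holds 4 vertices, so the decomposition has width 3, which upper-bounds the treewidth. Conversely, {a, c, d, g} is a clique of size 4, and the vertices of any clique must share a bag in every tree decomposition; so some bag has ≥ 4 vertices and tw(G) ≥ 3. Therefore the treewidth is 3.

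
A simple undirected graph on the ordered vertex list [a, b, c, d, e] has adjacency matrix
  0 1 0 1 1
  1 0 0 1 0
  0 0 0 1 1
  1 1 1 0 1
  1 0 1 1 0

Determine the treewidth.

A width-2 tree decomposition is:
Bags: B1 = {a, d, e}  B2 = {a, b, d}  B3 = {c, d, e}
Tree: B1–B2, B1–B3
Each bag holds 3 vertices, so the decomposition has width 2, which upper-bounds the treewidth. Conversely, {c, d, e} is a clique of size 3, and the vertices of any clique must share a bag in every tree decomposition; so some bag has ≥ 3 vertices and tw(G) ≥ 2. Hence tw(G) = 2 exactly.

2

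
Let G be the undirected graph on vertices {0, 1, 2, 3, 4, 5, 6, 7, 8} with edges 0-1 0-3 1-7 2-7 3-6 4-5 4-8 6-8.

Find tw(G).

A width-1 tree decomposition is:
Bags: B1 = {2, 7}  B2 = {1, 7}  B3 = {0, 1}  B4 = {0, 3}  B5 = {3, 6}  B6 = {6, 8}  B7 = {4, 8}  B8 = {4, 5}
Tree: B1–B2, B2–B3, B3–B4, B4–B5, B5–B6, B6–B7, B7–B8
Each bag holds 2 vertices, so the decomposition has width 1, which upper-bounds the treewidth. Since G has at least one edge (e.g. 2–7), it is not an edgeless graph, so tw(G) ≥ 1. Hence tw(G) = 1 exactly.

1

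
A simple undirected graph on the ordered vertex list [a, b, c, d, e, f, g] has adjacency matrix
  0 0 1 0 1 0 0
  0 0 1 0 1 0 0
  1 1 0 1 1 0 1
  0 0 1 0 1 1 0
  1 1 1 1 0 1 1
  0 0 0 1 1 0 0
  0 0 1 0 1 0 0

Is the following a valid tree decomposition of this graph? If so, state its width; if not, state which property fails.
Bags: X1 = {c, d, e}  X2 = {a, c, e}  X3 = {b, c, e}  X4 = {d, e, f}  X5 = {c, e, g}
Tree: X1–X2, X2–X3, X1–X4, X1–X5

Yes; width 2.

Every vertex of G appears in some bag (union = {a, b, c, d, e, f, g}); every edge is covered by a bag; and for each vertex v the set of bags containing v is connected in the bag tree. The decomposition is therefore valid. The largest bag has 3 vertices, so the width is 2.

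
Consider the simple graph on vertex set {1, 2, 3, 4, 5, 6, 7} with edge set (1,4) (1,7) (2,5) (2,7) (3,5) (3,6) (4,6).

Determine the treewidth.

A width-2 tree decomposition is:
Bags: B1 = {1, 4, 7}  B2 = {2, 4, 7}  B3 = {2, 4, 5}  B4 = {3, 4, 5}  B5 = {3, 4, 6}
Tree: B1–B2, B2–B3, B3–B4, B4–B5
The largest bag has 3 vertices, giving width 2; this decomposition certifies tw(G) ≤ 2. Since 4–1–7–2–5–3–6–4 is a cycle in G, G is not acyclic. Forests are exactly the graphs of treewidth ≤ 1, so tw(G) ≥ 2. The upper and lower bounds meet at 2, so that is the treewidth.

2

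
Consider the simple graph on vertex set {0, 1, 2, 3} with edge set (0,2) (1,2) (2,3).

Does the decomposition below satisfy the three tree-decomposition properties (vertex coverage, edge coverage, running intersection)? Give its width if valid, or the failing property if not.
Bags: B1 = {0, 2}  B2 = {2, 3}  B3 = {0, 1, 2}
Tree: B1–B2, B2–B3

A tree decomposition must satisfy three properties: every vertex lies in some bag; for every edge, both endpoints lie together in some bag; and for every vertex, the bags containing it form a connected subtree. Here bags containing vertex 0 are not connected in the tree, so the decomposition is invalid.

No — bags containing vertex 0 are not connected in the tree.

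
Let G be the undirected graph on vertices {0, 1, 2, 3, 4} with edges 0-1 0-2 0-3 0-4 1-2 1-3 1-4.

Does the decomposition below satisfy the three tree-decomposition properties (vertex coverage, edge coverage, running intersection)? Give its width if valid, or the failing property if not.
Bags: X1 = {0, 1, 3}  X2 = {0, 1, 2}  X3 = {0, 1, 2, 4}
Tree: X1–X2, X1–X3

A tree decomposition must satisfy three properties: every vertex lies in some bag; for every edge, both endpoints lie together in some bag; and for every vertex, the bags containing it form a connected subtree. Here bags containing vertex 2 are not connected in the tree, so the decomposition is invalid.

No — bags containing vertex 2 are not connected in the tree.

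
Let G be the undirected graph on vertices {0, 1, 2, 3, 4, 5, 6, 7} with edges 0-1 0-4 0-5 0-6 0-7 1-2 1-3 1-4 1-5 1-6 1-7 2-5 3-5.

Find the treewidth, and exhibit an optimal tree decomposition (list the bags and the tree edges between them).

Each bag holds 3 vertices, so the decomposition has width 2, which upper-bounds the treewidth. For the lower bound, the 3 vertices {0, 1, 4} are pairwise adjacent, and any tree decomposition puts a clique entirely inside one bag — forcing width ≥ 2. Combining the bounds, tw(G) = 2.

Treewidth 2.
One such decomposition:
Bags: B1 = {0, 1, 7}  B2 = {0, 1, 5}  B3 = {0, 1, 6}  B4 = {1, 3, 5}  B5 = {0, 1, 4}  B6 = {1, 2, 5}
Tree: B1–B2, B1–B3, B2–B4, B2–B5, B4–B6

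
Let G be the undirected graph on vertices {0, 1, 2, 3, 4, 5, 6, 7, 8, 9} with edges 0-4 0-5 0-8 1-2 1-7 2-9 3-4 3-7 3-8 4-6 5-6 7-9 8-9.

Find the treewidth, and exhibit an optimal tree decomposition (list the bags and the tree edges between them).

Every bag has size at most 3, so the width is 3 − 1 = 2 and tw(G) ≤ 2. For the lower bound, G contains the cycle 2–1–7–9–2, so G is not a forest; only forests have treewidth ≤ 1, hence tw(G) ≥ 2. Hence tw(G) = 2 exactly.

Treewidth 2.
One optimal decomposition is:
Bags: B1 = {1, 2, 9}  B2 = {1, 7, 9}  B3 = {7, 8, 9}  B4 = {3, 7, 8}  B5 = {0, 3, 8}  B6 = {0, 3, 4}  B7 = {0, 4, 5}  B8 = {4, 5, 6}
Tree: B1–B2, B2–B3, B3–B4, B4–B5, B5–B6, B6–B7, B7–B8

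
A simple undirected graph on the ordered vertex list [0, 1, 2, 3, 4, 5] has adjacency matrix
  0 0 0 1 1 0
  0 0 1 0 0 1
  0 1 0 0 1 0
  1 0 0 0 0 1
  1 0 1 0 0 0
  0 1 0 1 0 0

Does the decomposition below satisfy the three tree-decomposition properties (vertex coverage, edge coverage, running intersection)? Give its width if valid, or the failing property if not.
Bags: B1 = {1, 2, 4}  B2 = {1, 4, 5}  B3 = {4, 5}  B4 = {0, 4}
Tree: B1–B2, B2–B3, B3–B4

No — vertex 3 appears in no bag.

A tree decomposition must satisfy three properties: every vertex lies in some bag; for every edge, both endpoints lie together in some bag; and for every vertex, the bags containing it form a connected subtree. Here vertex 3 appears in no bag, so the decomposition is invalid.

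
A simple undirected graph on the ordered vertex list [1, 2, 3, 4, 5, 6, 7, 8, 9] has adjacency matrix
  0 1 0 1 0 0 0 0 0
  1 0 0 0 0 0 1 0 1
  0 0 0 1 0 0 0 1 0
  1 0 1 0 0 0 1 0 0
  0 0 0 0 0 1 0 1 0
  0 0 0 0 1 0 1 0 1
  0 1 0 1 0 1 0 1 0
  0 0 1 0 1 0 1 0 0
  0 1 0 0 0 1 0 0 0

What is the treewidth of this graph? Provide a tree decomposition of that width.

Treewidth 3.
Bags: B1 = {3, 5, 6, 8}  B2 = {3, 6, 7, 8}  B3 = {3, 4, 6, 7}  B4 = {4, 6, 7, 9}  B5 = {2, 4, 7, 9}  B6 = {1, 2, 4, 9}
Tree: B1–B2, B2–B3, B3–B4, B4–B5, B5–B6

Each bag holds 4 vertices, so the decomposition has width 3, which upper-bounds the treewidth. For the lower bound: the 4 vertex sets {3,5,8}, {6}, {7}, {1,2,4,9} are disjoint, each induces a connected subgraph, and every pair is joined by at least one edge of G. Contracting each set to a single vertex therefore yields K_{4} as a minor, and since treewidth is minor-monotone, tw(G) ≥ tw(K_{4}) = 3. Therefore the treewidth is 3.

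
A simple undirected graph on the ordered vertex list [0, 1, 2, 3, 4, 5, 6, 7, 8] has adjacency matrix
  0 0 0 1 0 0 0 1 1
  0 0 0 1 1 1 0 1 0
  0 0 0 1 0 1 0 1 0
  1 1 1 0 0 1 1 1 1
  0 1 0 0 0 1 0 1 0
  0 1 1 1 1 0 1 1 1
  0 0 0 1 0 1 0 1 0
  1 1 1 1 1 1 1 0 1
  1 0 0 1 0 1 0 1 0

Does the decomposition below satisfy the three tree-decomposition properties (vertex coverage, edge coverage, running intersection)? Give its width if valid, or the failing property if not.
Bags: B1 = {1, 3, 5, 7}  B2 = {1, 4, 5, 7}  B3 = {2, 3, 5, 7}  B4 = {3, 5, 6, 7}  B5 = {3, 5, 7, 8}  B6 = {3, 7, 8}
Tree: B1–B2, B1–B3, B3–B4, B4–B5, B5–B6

No — vertex 0 appears in no bag.

A tree decomposition must satisfy three properties: every vertex lies in some bag; for every edge, both endpoints lie together in some bag; and for every vertex, the bags containing it form a connected subtree. Here vertex 0 appears in no bag, so the decomposition is invalid.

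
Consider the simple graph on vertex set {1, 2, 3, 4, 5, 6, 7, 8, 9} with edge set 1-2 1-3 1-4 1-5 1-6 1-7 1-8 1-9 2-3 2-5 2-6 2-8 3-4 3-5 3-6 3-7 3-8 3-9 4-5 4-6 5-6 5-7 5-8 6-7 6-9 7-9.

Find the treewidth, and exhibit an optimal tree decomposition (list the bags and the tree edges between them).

Treewidth 4.
One such decomposition:
Bags: B1 = {1, 2, 3, 5, 6}  B2 = {1, 3, 4, 5, 6}  B3 = {1, 3, 5, 6, 7}  B4 = {1, 3, 6, 7, 9}  B5 = {1, 2, 3, 5, 8}
Tree: B1–B2, B2–B3, B3–B4, B1–B5

Every bag has size at most 5, so the width is 5 − 1 = 4 and tw(G) ≤ 4. For the lower bound, the 5 vertices {1, 3, 6, 7, 9} are pairwise adjacent, and any tree decomposition puts a clique entirely inside one bag — forcing width ≥ 4. Hence tw(G) = 4 exactly.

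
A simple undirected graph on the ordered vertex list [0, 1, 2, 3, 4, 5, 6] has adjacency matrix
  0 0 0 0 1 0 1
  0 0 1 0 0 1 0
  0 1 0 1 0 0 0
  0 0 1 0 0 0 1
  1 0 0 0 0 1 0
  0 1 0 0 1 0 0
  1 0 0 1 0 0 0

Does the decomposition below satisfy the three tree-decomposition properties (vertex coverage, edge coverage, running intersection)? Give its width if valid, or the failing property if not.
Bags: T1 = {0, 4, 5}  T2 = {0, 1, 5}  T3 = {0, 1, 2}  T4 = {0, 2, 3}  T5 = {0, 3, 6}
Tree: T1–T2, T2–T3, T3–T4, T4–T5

Yes; width 2.

Vertex coverage: the bags together contain {0, 1, 2, 3, 4, 5, 6}, the full vertex set. Edge coverage: each edge of G has both endpoints in at least one bag. Running intersection: for every vertex, the bags containing it form a connected subtree. All three properties hold, so this is a valid tree decomposition of width max|bag| − 1 = 2, and hence tw(G) ≤ 2.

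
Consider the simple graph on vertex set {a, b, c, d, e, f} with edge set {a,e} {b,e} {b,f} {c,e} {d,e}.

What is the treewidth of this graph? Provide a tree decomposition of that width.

Each bag holds 2 vertices, so the decomposition has width 1, which upper-bounds the treewidth. G has an edge, so its treewidth is at least 1. Therefore the treewidth is 1.

Treewidth 1.
Bags: B1 = {d, e}  B2 = {a, e}  B3 = {b, e}  B4 = {c, e}  B5 = {b, f}
Tree: B1–B2, B1–B3, B1–B4, B3–B5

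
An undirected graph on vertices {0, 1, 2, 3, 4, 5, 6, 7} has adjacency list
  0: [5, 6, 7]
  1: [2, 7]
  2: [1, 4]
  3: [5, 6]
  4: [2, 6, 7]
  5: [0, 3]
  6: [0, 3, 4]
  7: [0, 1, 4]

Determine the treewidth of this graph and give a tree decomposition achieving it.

Treewidth 2.
One optimal decomposition is:
Bags: B1 = {1, 2, 7}  B2 = {2, 4, 7}  B3 = {0, 4, 7}  B4 = {0, 4, 6}  B5 = {0, 5, 6}  B6 = {3, 5, 6}
Tree: B1–B2, B2–B3, B3–B4, B4–B5, B5–B6

The largest bag has 3 vertices, giving width 2; this decomposition certifies tw(G) ≤ 2. For the lower bound, G contains the cycle 1–2–4–7–1, so G is not a forest; only forests have treewidth ≤ 1, hence tw(G) ≥ 2. Hence tw(G) = 2 exactly.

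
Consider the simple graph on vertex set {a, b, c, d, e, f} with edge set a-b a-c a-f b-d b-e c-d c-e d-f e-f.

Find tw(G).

A width-3 tree decomposition is:
Bags: B1 = {a, c, d, e}  B2 = {a, d, e, f}  B3 = {a, b, d, e}
Tree: B1–B2, B2–B3
The largest bag has 4 vertices, giving width 3; this decomposition certifies tw(G) ≤ 3. For the lower bound: the 4 vertex sets {a,c}, {d,f}, {e}, {b} are disjoint, each induces a connected subgraph, and every pair is joined by at least one edge of G. Contracting each set to a single vertex therefore yields K_{4} as a minor, and since treewidth is minor-monotone, tw(G) ≥ tw(K_{4}) = 3. Therefore the treewidth is 3.

3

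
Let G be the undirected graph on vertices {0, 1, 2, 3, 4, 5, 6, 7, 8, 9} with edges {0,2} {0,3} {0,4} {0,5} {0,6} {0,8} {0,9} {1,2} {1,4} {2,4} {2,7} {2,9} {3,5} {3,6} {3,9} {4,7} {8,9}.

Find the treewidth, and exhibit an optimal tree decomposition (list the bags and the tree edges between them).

The largest bag has 3 vertices, giving width 2; this decomposition certifies tw(G) ≤ 2. On the other hand G contains the 3-clique {0, 8, 9}. A clique must lie in a single bag of any decomposition, so no decomposition can have width below 2. The upper and lower bounds meet at 2, so that is the treewidth.

Treewidth 2.
One such decomposition:
Bags: B1 = {0, 2, 4}  B2 = {0, 2, 9}  B3 = {2, 4, 7}  B4 = {0, 3, 9}  B5 = {0, 3, 5}  B6 = {0, 3, 6}  B7 = {0, 8, 9}  B8 = {1, 2, 4}
Tree: B1–B2, B1–B3, B2–B4, B4–B5, B5–B6, B2–B7, B3–B8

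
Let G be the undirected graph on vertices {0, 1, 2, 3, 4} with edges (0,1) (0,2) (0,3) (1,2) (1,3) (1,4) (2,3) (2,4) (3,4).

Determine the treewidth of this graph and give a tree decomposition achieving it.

Treewidth 3.
One such decomposition:
Bags: B1 = {1, 2, 3, 4}  B2 = {0, 1, 2, 3}
Tree: B1–B2

Each bag holds 4 vertices, so the decomposition has width 3, which upper-bounds the treewidth. Conversely, {0, 1, 2, 3} is a clique of size 4, and the vertices of any clique must share a bag in every tree decomposition; so some bag has ≥ 4 vertices and tw(G) ≥ 3. Therefore the treewidth is 3.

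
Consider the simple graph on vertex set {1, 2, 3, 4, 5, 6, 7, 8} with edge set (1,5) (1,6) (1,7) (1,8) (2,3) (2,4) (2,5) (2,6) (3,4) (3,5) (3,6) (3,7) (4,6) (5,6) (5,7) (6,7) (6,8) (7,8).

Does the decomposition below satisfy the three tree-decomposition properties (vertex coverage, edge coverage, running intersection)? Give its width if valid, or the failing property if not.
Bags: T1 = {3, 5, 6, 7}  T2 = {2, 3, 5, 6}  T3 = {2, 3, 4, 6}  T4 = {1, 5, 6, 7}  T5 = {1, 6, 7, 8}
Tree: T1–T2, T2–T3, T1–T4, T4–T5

Yes; width 3.

Vertex coverage: the bags together contain {1, 2, 3, 4, 5, 6, 7, 8}, the full vertex set. Edge coverage: each edge of G has both endpoints in at least one bag. Running intersection: for every vertex, the bags containing it form a connected subtree. All three properties hold, so this is a valid tree decomposition of width max|bag| − 1 = 3, and hence tw(G) ≤ 3.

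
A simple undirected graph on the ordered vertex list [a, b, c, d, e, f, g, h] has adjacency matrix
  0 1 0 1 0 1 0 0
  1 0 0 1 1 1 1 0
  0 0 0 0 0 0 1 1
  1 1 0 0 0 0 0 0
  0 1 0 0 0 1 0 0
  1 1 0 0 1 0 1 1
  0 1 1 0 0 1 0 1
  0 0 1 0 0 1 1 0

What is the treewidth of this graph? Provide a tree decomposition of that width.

Treewidth 2.
Bags: B1 = {a, b, d}  B2 = {a, b, f}  B3 = {b, e, f}  B4 = {b, f, g}  B5 = {f, g, h}  B6 = {c, g, h}
Tree: B1–B2, B2–B3, B3–B4, B4–B5, B5–B6

The largest bag has 3 vertices, giving width 2; this decomposition certifies tw(G) ≤ 2. Conversely, {a, b, d} is a clique of size 3, and the vertices of any clique must share a bag in every tree decomposition; so some bag has ≥ 3 vertices and tw(G) ≥ 2. The upper and lower bounds meet at 2, so that is the treewidth.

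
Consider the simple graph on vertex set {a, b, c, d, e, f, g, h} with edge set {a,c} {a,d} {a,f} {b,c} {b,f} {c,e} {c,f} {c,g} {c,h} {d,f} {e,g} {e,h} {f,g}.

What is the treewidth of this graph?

A width-2 tree decomposition is:
Bags: B1 = {a, c, f}  B2 = {c, f, g}  B3 = {c, e, g}  B4 = {c, e, h}  B5 = {a, d, f}  B6 = {b, c, f}
Tree: B1–B2, B2–B3, B3–B4, B1–B5, B1–B6
Each bag holds 3 vertices, so the decomposition has width 2, which upper-bounds the treewidth. On the other hand G contains the 3-clique {a, d, f}. A clique must lie in a single bag of any decomposition, so no decomposition can have width below 2. Combining the bounds, tw(G) = 2.

2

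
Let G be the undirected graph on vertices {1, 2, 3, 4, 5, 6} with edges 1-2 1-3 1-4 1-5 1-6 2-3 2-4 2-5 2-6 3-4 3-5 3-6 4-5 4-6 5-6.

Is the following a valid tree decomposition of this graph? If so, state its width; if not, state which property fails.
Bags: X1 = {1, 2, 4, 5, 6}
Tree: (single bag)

No — vertex 3 appears in no bag.

A tree decomposition must satisfy three properties: every vertex lies in some bag; for every edge, both endpoints lie together in some bag; and for every vertex, the bags containing it form a connected subtree. Here vertex 3 appears in no bag, so the decomposition is invalid.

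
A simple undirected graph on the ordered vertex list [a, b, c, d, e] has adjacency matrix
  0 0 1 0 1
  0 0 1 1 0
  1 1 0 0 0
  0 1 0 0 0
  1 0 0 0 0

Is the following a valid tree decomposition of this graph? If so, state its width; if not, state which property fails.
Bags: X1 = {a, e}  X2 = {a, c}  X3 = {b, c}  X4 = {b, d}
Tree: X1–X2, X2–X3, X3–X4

Checking the three conditions: (i) the bags cover all of {a, b, c, d, e}; (ii) for each edge, some bag contains both endpoints; (iii) the bags containing any fixed vertex form a subtree. All hold, so the decomposition is valid with width 2 − 1 = 1.

Yes; width 1.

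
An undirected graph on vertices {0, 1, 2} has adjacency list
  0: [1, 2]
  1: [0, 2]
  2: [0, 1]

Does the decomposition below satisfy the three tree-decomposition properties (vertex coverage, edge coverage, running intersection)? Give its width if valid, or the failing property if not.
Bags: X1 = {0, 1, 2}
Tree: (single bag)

Yes; width 2.

Checking the three conditions: (i) the bags cover all of {0, 1, 2}; (ii) for each edge, some bag contains both endpoints; (iii) the bags containing any fixed vertex form a subtree. All hold, so the decomposition is valid with width 3 − 1 = 2.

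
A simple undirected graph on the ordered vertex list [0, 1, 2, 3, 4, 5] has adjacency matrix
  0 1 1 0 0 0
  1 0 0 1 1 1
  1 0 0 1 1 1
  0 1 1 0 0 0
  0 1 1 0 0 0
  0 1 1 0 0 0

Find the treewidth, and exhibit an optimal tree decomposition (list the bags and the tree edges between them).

Every bag has size at most 3, so the width is 3 − 1 = 2 and tw(G) ≤ 2. Since 1–3–2–5–1 is a cycle in G, G is not acyclic. Forests are exactly the graphs of treewidth ≤ 1, so tw(G) ≥ 2. Combining the bounds, tw(G) = 2.

Treewidth 2.
One optimal decomposition is:
Bags: B1 = {1, 2, 3}  B2 = {1, 2, 5}  B3 = {1, 2, 4}  B4 = {0, 1, 2}
Tree: B1–B2, B2–B3, B3–B4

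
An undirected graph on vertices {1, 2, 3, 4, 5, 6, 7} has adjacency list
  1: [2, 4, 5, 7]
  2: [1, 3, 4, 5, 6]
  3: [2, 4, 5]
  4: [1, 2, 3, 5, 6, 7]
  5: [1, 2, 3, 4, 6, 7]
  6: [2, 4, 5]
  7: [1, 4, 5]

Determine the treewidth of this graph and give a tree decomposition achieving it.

Each bag holds 4 vertices, so the decomposition has width 3, which upper-bounds the treewidth. Conversely, {1, 2, 4, 5} is a clique of size 4, and the vertices of any clique must share a bag in every tree decomposition; so some bag has ≥ 4 vertices and tw(G) ≥ 3. Combining the bounds, tw(G) = 3.

Treewidth 3.
One optimal decomposition is:
Bags: B1 = {1, 2, 4, 5}  B2 = {2, 3, 4, 5}  B3 = {2, 4, 5, 6}  B4 = {1, 4, 5, 7}
Tree: B1–B2, B2–B3, B1–B4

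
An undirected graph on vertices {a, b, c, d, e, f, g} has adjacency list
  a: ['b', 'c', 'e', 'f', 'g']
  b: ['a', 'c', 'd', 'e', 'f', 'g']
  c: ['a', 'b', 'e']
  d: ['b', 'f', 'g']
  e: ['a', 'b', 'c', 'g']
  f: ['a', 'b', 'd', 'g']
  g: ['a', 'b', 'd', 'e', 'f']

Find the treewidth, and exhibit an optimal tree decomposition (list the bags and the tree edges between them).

The largest bag has 4 vertices, giving width 3; this decomposition certifies tw(G) ≤ 3. For the lower bound, the 4 vertices {a, b, e, g} are pairwise adjacent, and any tree decomposition puts a clique entirely inside one bag — forcing width ≥ 3. Therefore the treewidth is 3.

Treewidth 3.
One such decomposition:
Bags: B1 = {a, b, e, g}  B2 = {a, b, f, g}  B3 = {a, b, c, e}  B4 = {b, d, f, g}
Tree: B1–B2, B1–B3, B2–B4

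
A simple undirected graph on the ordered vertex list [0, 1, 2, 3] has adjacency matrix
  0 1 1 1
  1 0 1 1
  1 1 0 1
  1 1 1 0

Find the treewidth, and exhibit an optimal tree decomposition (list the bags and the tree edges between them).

Treewidth 3.
One optimal decomposition is:
Bags: B1 = {0, 1, 2, 3}
Tree: (single bag)

A single bag containing all 4 vertices is trivially a valid decomposition of width 3. Conversely, {0, 1, 2, 3} is a clique of size 4, and the vertices of any clique must share a bag in every tree decomposition; so some bag has ≥ 4 vertices and tw(G) ≥ 3. The upper and lower bounds meet at 3, so that is the treewidth.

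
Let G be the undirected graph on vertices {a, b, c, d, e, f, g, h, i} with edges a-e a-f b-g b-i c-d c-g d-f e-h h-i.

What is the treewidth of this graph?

A width-2 tree decomposition is:
Bags: B1 = {a, e, h}  B2 = {a, f, h}  B3 = {d, f, h}  B4 = {c, d, h}  B5 = {c, g, h}  B6 = {b, g, h}  B7 = {b, h, i}
Tree: B1–B2, B2–B3, B3–B4, B4–B5, B5–B6, B6–B7
Every bag has size at most 3, so the width is 3 − 1 = 2 and tw(G) ≤ 2. The edges h–e–a–f–d–c–g–b–i–h form a cycle, so G is not a tree and its treewidth is at least 2. Combining the bounds, tw(G) = 2.

2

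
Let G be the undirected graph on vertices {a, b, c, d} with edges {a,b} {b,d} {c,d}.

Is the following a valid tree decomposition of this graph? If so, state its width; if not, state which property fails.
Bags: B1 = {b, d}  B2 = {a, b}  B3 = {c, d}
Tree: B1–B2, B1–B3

Yes; width 1.

Checking the three conditions: (i) the bags cover all of {a, b, c, d}; (ii) for each edge, some bag contains both endpoints; (iii) the bags containing any fixed vertex form a subtree. All hold, so the decomposition is valid with width 2 − 1 = 1.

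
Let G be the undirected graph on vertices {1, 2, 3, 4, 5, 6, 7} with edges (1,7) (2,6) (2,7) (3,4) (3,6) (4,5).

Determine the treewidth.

A width-1 tree decomposition is:
Bags: B1 = {4, 5}  B2 = {3, 4}  B3 = {3, 6}  B4 = {2, 6}  B5 = {2, 7}  B6 = {1, 7}
Tree: B1–B2, B2–B3, B3–B4, B4–B5, B5–B6
The largest bag has 2 vertices, giving width 1; this decomposition certifies tw(G) ≤ 1. Any graph with an edge has treewidth ≥ 1, and G has the edge 5–4. The upper and lower bounds meet at 1, so that is the treewidth.

1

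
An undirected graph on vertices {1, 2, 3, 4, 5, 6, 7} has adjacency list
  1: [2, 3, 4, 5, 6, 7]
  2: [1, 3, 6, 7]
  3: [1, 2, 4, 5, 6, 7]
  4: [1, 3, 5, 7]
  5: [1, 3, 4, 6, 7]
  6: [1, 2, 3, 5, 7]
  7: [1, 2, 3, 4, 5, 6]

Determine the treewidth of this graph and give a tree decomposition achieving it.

Treewidth 4.
Bags: B1 = {1, 2, 3, 6, 7}  B2 = {1, 3, 5, 6, 7}  B3 = {1, 3, 4, 5, 7}
Tree: B1–B2, B2–B3

Every bag has size at most 5, so the width is 5 − 1 = 4 and tw(G) ≤ 4. Conversely, {1, 2, 3, 6, 7} is a clique of size 5, and the vertices of any clique must share a bag in every tree decomposition; so some bag has ≥ 5 vertices and tw(G) ≥ 4. Therefore the treewidth is 4.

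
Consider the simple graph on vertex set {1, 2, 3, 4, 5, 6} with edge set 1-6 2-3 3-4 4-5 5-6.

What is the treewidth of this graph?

1

A width-1 tree decomposition is:
Bags: B1 = {2, 3}  B2 = {3, 4}  B3 = {4, 5}  B4 = {5, 6}  B5 = {1, 6}
Tree: B1–B2, B2–B3, B3–B4, B4–B5
Every bag has size at most 2, so the width is 2 − 1 = 1 and tw(G) ≤ 1. G has an edge, so its treewidth is at least 1. The upper and lower bounds meet at 1, so that is the treewidth.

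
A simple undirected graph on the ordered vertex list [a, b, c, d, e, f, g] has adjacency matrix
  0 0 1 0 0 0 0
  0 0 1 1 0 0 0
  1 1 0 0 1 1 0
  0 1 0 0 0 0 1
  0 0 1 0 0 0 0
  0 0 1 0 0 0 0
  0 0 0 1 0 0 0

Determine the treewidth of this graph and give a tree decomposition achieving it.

Treewidth 1.
Bags: B1 = {b, c}  B2 = {c, e}  B3 = {b, d}  B4 = {a, c}  B5 = {c, f}  B6 = {d, g}
Tree: B1–B2, B1–B3, B1–B4, B1–B5, B3–B6

Every bag has size at most 2, so the width is 2 − 1 = 1 and tw(G) ≤ 1. Since G has at least one edge (e.g. b–c), it is not an edgeless graph, so tw(G) ≥ 1. Therefore the treewidth is 1.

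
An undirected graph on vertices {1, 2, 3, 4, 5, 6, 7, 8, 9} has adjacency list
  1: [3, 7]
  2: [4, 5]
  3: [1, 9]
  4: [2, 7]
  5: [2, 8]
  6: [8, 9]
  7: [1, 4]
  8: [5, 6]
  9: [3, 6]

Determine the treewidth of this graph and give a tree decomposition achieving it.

Treewidth 2.
Bags: B1 = {6, 8, 9}  B2 = {3, 8, 9}  B3 = {1, 3, 8}  B4 = {1, 7, 8}  B5 = {4, 7, 8}  B6 = {2, 4, 8}  B7 = {2, 5, 8}
Tree: B1–B2, B2–B3, B3–B4, B4–B5, B5–B6, B6–B7

The largest bag has 3 vertices, giving width 2; this decomposition certifies tw(G) ≤ 2. Since 8–6–9–3–1–7–4–2–5–8 is a cycle in G, G is not acyclic. Forests are exactly the graphs of treewidth ≤ 1, so tw(G) ≥ 2. The upper and lower bounds meet at 2, so that is the treewidth.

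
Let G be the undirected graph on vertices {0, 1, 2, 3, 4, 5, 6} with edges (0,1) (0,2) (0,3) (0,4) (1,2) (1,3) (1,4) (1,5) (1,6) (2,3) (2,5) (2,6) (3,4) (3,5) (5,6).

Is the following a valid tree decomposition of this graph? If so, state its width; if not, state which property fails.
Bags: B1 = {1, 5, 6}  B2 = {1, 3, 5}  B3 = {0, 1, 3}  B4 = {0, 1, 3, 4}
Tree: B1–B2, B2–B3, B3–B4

A tree decomposition must satisfy three properties: every vertex lies in some bag; for every edge, both endpoints lie together in some bag; and for every vertex, the bags containing it form a connected subtree. Here vertex 2 appears in no bag, so the decomposition is invalid.

No — vertex 2 appears in no bag.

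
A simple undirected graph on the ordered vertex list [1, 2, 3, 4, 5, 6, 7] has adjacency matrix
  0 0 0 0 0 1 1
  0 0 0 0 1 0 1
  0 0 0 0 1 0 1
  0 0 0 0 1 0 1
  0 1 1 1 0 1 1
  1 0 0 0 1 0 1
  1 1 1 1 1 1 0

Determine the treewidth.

2

A width-2 tree decomposition is:
Bags: B1 = {3, 5, 7}  B2 = {5, 6, 7}  B3 = {4, 5, 7}  B4 = {2, 5, 7}  B5 = {1, 6, 7}
Tree: B1–B2, B1–B3, B2–B4, B2–B5
Every bag has size at most 3, so the width is 3 − 1 = 2 and tw(G) ≤ 2. On the other hand G contains the 3-clique {1, 6, 7}. A clique must lie in a single bag of any decomposition, so no decomposition can have width below 2. The upper and lower bounds meet at 2, so that is the treewidth.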